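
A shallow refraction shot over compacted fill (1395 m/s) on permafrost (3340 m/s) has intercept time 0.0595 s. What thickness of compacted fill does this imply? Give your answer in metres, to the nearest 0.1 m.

45.7 m

h = tᵢ·V₁·V₂ / (2·√(V₂²−V₁²)).
√(V₂²−V₁²) = √(3340² − 1395²) = 3034.7 m/s.
h = 0.0595 s × 1395 × 3340 / (2 × 3034.7) = 45.68 m.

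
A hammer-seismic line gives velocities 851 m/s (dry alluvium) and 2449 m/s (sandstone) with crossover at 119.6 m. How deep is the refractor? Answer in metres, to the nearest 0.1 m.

41.6 m

x_cross = 2h·√((V₂+V₁)/(V₂−V₁)) → h = x_cross / (2·√((V₂+V₁)/(V₂−V₁))).
√((V₂+V₁)/(V₂−V₁)) = √((2449+851)/(2449−851)) = 1.4370.
h = 119.6 / (2·1.4370) = 41.61 m.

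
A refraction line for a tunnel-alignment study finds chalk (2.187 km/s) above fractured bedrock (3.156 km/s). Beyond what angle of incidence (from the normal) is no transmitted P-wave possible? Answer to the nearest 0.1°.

Critical incidence: sin θ_c = V₁/V₂ = 2.187/3.156 = 0.6930.
θ_c = arcsin 0.6930 = 43.87°.

43.9°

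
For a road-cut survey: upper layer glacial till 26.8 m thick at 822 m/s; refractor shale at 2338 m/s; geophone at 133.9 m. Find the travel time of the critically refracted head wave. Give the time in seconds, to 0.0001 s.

0.1183 s

t = x/V₂ + 2h·√(V₂²−V₁²)/(V₁V₂).
√(V₂²−V₁²) = √(2338²−822²) = 2188.7 m/s; delay term = 2·26.8·2188.7/(822·2338) = 0.06104 s.
t = 133.9/2338 + 0.06104 = 0.11831 s.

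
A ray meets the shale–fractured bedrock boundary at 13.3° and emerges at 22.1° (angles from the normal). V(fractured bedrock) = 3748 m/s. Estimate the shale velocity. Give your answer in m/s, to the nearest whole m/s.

2292 m/s

Snell's law: sin 13.3°/V₁ = sin 22.1°/V₂.
V₁ = V₂·sin 13.3°/sin 22.1° = 3748 × 0.6115 = 2291.79 m/s.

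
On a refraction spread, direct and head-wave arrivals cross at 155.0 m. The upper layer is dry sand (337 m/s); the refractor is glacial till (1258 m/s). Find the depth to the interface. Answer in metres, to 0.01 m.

x_cross = 2h·√((V₂+V₁)/(V₂−V₁)) → h = x_cross / (2·√((V₂+V₁)/(V₂−V₁))).
√((V₂+V₁)/(V₂−V₁)) = √((1258+337)/(1258−337)) = 1.3160.
h = 155.0 / (2·1.3160) = 58.89 m.

58.89 m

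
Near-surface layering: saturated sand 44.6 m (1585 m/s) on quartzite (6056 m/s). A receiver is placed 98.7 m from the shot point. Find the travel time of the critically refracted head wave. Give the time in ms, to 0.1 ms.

70.6 ms

t = x/V₂ + 2h·√(V₂²−V₁²)/(V₁V₂).
√(V₂²−V₁²) = √(6056²−1585²) = 5844.9 m/s; delay term = 2·44.6·5844.9/(1585·6056) = 0.05432 s.
t = 98.7/6056 + 0.05432 = 0.07061 s.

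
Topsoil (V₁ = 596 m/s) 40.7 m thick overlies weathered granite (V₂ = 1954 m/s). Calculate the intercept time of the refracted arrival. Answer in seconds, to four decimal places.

θ_c = arcsin(V₁/V₂) = arcsin(596/1954) = 17.76°; cos θ_c = 0.9523.
tᵢ = 2h·cos θ_c / V₁ = 2·40.7·0.9523 / 596 = 0.13007 s.

0.1301 s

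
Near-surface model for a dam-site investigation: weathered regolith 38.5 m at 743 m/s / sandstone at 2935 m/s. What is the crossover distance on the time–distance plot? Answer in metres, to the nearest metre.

θ_c = arcsin(743/2935) = 14.66°, so cos θ_c = 0.9674 and tᵢ = 2h cos θ_c/V₁ = 0.1003 s.
At crossover x/V₁ = x/V₂ + tᵢ ⇒ x = tᵢ/(1/V₁ − 1/V₂) = 0.10026/(1.3459e-03 − 3.4072e-04) = 99.74 m.

100 m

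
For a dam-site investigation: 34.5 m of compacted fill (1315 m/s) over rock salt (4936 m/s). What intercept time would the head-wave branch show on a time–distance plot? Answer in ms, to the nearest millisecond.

51 ms

tᵢ = 2h·√(V₂²−V₁²)/(V₁V₂).
√(V₂²−V₁²) = √(4936²−1315²) = 4757.6 m/s.
tᵢ = 2·34.5·4757.6/(1315·4936) = 0.05058 s.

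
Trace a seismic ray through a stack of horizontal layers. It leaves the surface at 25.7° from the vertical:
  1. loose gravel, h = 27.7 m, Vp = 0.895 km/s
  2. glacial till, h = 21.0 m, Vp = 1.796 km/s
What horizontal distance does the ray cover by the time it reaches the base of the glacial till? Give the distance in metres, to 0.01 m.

Apply Snell's law at each interface; in layer i the horizontal offset is hᵢ·tan θᵢ.
Layer 1: θ = 25.70°; offset = 27.7·tan 25.70° = 13.3311 m.
Layer 2: sin θ = 1.796·sin 25.7°/0.895 = 0.8702, θ = 60.48°; offset = 21.0·tan 60.48° = 37.0945 m.
Σ offsets = 50.4256 m.

50.43 m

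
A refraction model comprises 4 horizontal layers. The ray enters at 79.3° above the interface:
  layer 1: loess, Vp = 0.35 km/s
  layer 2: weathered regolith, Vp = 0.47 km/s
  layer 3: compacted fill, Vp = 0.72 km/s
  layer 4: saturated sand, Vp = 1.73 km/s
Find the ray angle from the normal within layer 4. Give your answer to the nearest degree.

From the normal: θ₁ = 90° − 79.3° = 10.7°.
Snell's law across each interface conserves sin θ / V, so sin θ_4 = V_4·sin θ₁/V₁.
sin θ_4 = 1.73 × sin 10.7° / 0.35 = 0.9177.
θ_4 = 66.60° from the vertical.

67°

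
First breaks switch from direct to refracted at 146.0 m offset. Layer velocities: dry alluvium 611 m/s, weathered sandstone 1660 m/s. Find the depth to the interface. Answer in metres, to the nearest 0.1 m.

x_cross = 2h·√((V₂+V₁)/(V₂−V₁)) → h = x_cross / (2·√((V₂+V₁)/(V₂−V₁))).
√((V₂+V₁)/(V₂−V₁)) = √((1660+611)/(1660−611)) = 1.4714.
h = 146.0 / (2·1.4714) = 49.61 m.

49.6 m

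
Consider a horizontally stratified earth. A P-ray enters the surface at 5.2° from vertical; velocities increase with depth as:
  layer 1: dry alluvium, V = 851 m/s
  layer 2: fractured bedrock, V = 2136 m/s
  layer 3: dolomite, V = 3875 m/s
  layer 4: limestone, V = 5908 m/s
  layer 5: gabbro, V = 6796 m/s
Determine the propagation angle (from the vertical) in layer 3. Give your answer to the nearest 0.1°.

Snell's law across each interface conserves sin θ / V, so sin θ_3 = V_3·sin θ₁/V₁.
sin θ_3 = 3875 × sin 5.2° / 851 = 0.4127.
θ_3 = arcsin 0.4127 = 24.37°.

24.4°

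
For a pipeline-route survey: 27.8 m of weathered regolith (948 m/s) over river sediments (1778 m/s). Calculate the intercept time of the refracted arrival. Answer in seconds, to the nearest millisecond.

0.050 s

tᵢ = 2h·√(V₂²−V₁²)/(V₁V₂).
√(V₂²−V₁²) = √(1778²−948²) = 1504.2 m/s.
tᵢ = 2·27.8·1504.2/(948·1778) = 0.04962 s.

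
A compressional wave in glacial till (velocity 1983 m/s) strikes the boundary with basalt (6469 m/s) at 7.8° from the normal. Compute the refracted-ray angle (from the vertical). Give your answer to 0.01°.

26.28°

sin θ₁/V₁ = sin θ₂/V₂ ⇒ sin θ₂ = 6469·sin 7.8°/1983 = 6469·0.1357/1983 = 0.4427.
θ₂ = arcsin 0.4427 = 26.28° from the normal.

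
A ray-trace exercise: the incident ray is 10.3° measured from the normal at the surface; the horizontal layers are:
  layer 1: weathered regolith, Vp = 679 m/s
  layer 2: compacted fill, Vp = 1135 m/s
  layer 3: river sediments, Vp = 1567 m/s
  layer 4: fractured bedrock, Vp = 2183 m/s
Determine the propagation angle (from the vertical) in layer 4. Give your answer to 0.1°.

Snell's law across each interface conserves sin θ / V, so sin θ_4 = V_4·sin θ₁/V₁.
sin θ_4 = 2183 × sin 10.3° / 679 = 0.5749.
θ_4 = 35.09° from the vertical.

35.1°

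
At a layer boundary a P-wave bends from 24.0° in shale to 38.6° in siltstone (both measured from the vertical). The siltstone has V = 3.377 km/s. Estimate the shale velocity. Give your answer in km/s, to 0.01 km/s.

2.20 km/s

sin 24.0° = 0.4067; sin 38.6° = 0.6239.
V₁ = V₂·(sin θ₁/sin θ₂) = 3.377·(0.4067/0.6239) = 2.20 km/s.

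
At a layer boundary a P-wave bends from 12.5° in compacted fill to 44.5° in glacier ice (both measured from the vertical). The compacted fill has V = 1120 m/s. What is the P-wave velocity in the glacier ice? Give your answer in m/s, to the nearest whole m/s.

3627 m/s

sin 12.5° = 0.2164; sin 44.5° = 0.7009.
V₂ = V₁·(sin θ₂/sin θ₁) = 1120·(0.7009/0.2164) = 3626.96 m/s.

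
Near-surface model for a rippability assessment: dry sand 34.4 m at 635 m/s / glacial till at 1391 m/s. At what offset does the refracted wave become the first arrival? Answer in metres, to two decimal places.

x_cross = 2h·√((V₂+V₁)/(V₂−V₁)).
(V₂+V₁)/(V₂−V₁) = (1391+635)/(1391−635) = 2.6799; √ = 1.6370.
x_cross = 2·34.4·1.6370 = 112.63 m.

112.63 m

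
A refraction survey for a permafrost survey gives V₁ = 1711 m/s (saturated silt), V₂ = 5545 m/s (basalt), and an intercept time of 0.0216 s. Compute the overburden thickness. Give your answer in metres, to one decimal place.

h = tᵢ·V₁·V₂ / (2·√(V₂²−V₁²)).
√(V₂²−V₁²) = √(5545² − 1711²) = 5274.4 m/s.
h = 0.0216 s × 1711 × 5545 / (2 × 5274.4) = 19.43 m.

19.4 m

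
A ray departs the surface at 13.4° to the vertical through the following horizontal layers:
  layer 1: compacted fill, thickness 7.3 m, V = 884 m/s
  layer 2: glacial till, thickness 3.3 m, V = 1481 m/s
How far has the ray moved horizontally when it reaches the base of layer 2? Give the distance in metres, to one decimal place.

3.1 m

Ray parameter p = sin 13.4° / 884 m/s = 2.6216e-04 s/m.
Layer 1: θ = 13.40°; offset = 7.3·tan 13.40° = 1.739 m.
Layer 2: sin θ = p·1481 = 0.3883 → θ = 22.85°; offset = 3.3·tan 22.85° = 1.390 m.
Summing the layer offsets gives 3.129 m.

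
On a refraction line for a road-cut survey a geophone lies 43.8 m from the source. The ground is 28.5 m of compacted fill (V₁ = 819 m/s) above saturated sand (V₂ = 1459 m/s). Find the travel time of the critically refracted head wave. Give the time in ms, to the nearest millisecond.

88 ms

t = x/V₂ + 2h·√(V₂²−V₁²)/(V₁V₂).
√(V₂²−V₁²) = √(1459²−819²) = 1207.4 m/s; delay term = 2·28.5·1207.4/(819·1459) = 0.05760 s.
t = 43.8/1459 + 0.05760 = 0.08762 s.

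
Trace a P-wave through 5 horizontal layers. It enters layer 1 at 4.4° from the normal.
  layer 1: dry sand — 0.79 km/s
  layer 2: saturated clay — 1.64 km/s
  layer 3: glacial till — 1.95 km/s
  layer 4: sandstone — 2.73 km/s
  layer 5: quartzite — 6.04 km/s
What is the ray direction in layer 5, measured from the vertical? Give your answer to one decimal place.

35.9°

Ray parameter p = sin 4.4° / 0.79 = 9.7113e-02 s/km.
sin θ_5 = p·V_5 = 9.7113e-02 × 6.04 = 0.5866.
θ_5 = arcsin 0.5866 = 35.91°.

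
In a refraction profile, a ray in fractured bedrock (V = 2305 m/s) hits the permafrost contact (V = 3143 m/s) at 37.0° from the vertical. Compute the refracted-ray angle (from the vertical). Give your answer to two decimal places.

55.15°

Snell's law: sin θ₂ = (V₂/V₁)·sin θ₁ = (3143/2305)·sin 37.0° = 0.8206.
θ₂ = arcsin 0.8206 = 55.15° from the normal.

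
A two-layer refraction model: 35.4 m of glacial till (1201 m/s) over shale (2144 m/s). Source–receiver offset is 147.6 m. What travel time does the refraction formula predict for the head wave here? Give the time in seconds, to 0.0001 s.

θ_c = arcsin(V₁/V₂) = arcsin(1201/2144) = 34.07°, cos θ_c = 0.8284.
Intercept time tᵢ = 2h cos θ_c / V₁ = 2·35.4·0.8284/1201 = 0.04883 s.
t = x/V₂ + tᵢ = 147.6/2144 + 0.04883 = 0.11768 s.

0.1177 s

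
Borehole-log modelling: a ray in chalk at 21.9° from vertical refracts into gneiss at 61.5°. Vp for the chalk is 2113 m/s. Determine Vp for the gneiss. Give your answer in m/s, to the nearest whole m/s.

4979 m/s

Snell's law: sin 21.9°/V₁ = sin 61.5°/V₂.
V₂ = V₁·sin 61.5°/sin 21.9° = 2113 × 2.3562 = 4978.56 m/s.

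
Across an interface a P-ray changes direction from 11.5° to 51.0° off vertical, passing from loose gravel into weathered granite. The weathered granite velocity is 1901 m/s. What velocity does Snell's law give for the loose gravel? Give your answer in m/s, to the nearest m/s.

488 m/s

Snell's law: sin 11.5°/V₁ = sin 51.0°/V₂.
V₁ = V₂·sin 11.5°/sin 51.0° = 1901 × 0.2565 = 487.68 m/s.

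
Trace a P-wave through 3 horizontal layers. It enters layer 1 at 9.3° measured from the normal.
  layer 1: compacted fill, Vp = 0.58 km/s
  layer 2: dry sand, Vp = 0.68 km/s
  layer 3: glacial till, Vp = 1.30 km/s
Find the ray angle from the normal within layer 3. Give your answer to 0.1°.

Ray parameter p = sin 9.3° / 0.58 = 2.7863e-01 s/km.
sin θ_3 = p·V_3 = 2.7863e-01 × 1.30 = 0.3622.
θ_3 = arcsin 0.3622 = 21.24°.

21.2°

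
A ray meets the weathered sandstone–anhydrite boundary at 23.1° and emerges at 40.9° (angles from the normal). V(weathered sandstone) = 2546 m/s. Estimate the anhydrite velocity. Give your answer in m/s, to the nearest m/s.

4249 m/s

Snell's law: sin 23.1°/V₁ = sin 40.9°/V₂.
V₂ = V₁·sin 40.9°/sin 23.1° = 2546 × 1.6688 = 4248.82 m/s.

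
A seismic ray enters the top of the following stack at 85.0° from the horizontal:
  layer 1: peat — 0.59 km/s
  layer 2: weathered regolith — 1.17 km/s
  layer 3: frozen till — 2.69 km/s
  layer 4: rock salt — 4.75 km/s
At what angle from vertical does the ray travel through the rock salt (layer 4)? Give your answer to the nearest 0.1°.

From the normal: θ₁ = 90° − 85.0° = 5.0°.
Snell's law across each interface conserves sin θ / V, so sin θ_4 = V_4·sin θ₁/V₁.
sin θ_4 = 4.75 × sin 5.0° / 0.59 = 0.7017.
θ_4 = arcsin 0.7017 = 44.56°.

44.6°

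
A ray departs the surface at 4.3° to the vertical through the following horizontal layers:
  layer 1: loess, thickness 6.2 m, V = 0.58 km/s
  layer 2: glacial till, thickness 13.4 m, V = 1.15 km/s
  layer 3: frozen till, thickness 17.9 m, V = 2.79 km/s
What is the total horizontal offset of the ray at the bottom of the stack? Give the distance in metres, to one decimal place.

Ray parameter p = sin 4.3° / 0.58 km/s = 1.2927e-01 s/km.
Layer 1: θ = 4.30°; offset = 6.2·tan 4.30° = 0.466 m.
Layer 2: sin θ = p·1.15 = 0.1487 → θ = 8.55°; offset = 13.4·tan 8.55° = 2.014 m.
Layer 3: sin θ = p·2.79 = 0.3607 → θ = 21.14°; offset = 17.9·tan 21.14° = 6.922 m.
Summing the layer offsets gives 9.403 m.

9.4 m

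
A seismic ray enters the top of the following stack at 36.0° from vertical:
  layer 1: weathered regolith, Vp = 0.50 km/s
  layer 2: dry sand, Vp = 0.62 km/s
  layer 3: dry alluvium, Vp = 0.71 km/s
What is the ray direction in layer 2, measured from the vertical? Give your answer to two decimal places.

46.79°

Ray parameter p = sin 36.0° / 0.50 = 1.1756e+00 s/km.
sin θ_2 = p·V_2 = 1.1756e+00 × 0.62 = 0.7289.
θ_2 = 46.79° from the vertical.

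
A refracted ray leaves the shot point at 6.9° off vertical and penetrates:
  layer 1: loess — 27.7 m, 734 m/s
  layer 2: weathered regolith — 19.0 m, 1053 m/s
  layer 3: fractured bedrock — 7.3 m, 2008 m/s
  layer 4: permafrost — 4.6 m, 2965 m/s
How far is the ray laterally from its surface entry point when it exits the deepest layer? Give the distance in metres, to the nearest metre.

Apply Snell's law at each interface; in layer i the horizontal offset is hᵢ·tan θᵢ.
Layer 1: θ = 6.90°; offset = 27.7·tan 6.90° = 3.352 m.
Layer 2: sin θ = 1053·sin 6.9°/734 = 0.1723, θ = 9.92°; offset = 19.0·tan 9.92° = 3.324 m.
Layer 3: sin θ = 2008·sin 6.9°/734 = 0.3287, θ = 19.19°; offset = 7.3·tan 19.19° = 2.540 m.
Layer 4: sin θ = 2965·sin 6.9°/734 = 0.4853, θ = 29.03°; offset = 4.6·tan 29.03° = 2.553 m.
Σ offsets = 11.770 m.

12 m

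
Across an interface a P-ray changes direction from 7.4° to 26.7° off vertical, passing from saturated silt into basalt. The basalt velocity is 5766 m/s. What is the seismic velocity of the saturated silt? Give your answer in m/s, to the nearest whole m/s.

1653 m/s

sin 7.4° = 0.1288; sin 26.7° = 0.4493.
V₁ = V₂·(sin θ₁/sin θ₂) = 5766·(0.1288/0.4493) = 1652.80 m/s.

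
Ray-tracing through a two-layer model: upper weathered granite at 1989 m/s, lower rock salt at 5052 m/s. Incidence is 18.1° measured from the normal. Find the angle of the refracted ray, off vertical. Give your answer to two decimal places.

Snell's law: sin θ₂ = (V₂/V₁)·sin θ₁ = (5052/1989)·sin 18.1° = 0.7891.
θ₂ = sin⁻¹(0.7891) = 52.10° (from vertical).

52.10°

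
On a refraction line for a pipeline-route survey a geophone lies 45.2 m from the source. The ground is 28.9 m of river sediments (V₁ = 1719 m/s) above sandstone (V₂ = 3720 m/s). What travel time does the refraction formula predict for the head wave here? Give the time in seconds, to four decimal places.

t = x/V₂ + 2h·√(V₂²−V₁²)/(V₁V₂).
√(V₂²−V₁²) = √(3720²−1719²) = 3299.0 m/s; delay term = 2·28.9·3299.0/(1719·3720) = 0.02982 s.
t = 45.2/3720 + 0.02982 = 0.04197 s.

0.0420 s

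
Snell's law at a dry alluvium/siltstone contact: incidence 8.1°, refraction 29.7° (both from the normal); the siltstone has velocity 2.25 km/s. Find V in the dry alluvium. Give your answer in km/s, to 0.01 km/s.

0.64 km/s

sin 8.1° = 0.1409; sin 29.7° = 0.4955.
V₁ = V₂·(sin θ₁/sin θ₂) = 2.25·(0.1409/0.4955) = 0.64 km/s.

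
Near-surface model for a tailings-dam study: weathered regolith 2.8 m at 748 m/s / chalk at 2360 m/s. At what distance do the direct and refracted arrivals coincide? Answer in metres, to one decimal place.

7.8 m

x_cross = 2h·√((V₂+V₁)/(V₂−V₁)).
(V₂+V₁)/(V₂−V₁) = (2360+748)/(2360−748) = 1.9280; √ = 1.3885.
x_cross = 2·2.8·1.3885 = 7.78 m.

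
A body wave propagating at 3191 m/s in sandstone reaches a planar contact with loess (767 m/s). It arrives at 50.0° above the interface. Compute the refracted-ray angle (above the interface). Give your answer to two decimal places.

Angle from the normal: 90° − 50.0° = 40.0°.
Snell's law: sin θ₂ = (V₂/V₁)·sin θ₁ = (767/3191)·sin 40.0° = 0.1545.
θ₂ = sin⁻¹(0.1545) = 8.89° (from vertical).
From the interface: 90° − 8.89° = 81.11°.

81.11°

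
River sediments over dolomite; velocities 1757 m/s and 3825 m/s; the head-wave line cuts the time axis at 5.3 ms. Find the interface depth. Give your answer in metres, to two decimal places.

h = tᵢ·V₁·V₂ / (2·√(V₂²−V₁²)).
√(V₂²−V₁²) = √(3825² − 1757²) = 3397.6 m/s.
h = 0.0053 s × 1757 × 3825 / (2 × 3397.6) = 5.24 m.

5.24 m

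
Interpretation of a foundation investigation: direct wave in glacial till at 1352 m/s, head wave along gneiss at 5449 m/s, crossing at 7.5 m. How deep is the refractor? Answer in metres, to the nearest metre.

3 m

h = (x_cross/2)·√((V₂−V₁)/(V₂+V₁)).
(V₂−V₁)/(V₂+V₁) = (5449−1352)/(5449+1352) = 0.6024; √ = 0.7762.
h = (7.5/2)·0.7762 = 2.91 m.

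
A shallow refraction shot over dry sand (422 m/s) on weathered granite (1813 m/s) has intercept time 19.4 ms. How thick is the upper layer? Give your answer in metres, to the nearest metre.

θ_c = arcsin(422/1813) = 13.46°; cos θ_c = 0.9725.
tᵢ = 2h cos θ_c/V₁ ⇒ h = tᵢ·V₁/(2 cos θ_c) = 0.0194·422/(2·0.9725) = 4.21 m.

4 m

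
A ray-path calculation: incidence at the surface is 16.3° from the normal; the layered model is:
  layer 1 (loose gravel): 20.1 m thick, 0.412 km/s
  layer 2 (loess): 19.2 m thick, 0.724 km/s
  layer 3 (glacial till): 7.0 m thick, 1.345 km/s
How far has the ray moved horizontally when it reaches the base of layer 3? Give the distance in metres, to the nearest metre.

Apply Snell's law at each interface; in layer i the horizontal offset is hᵢ·tan θᵢ.
Layer 1: θ = 16.30°; offset = 20.1·tan 16.30° = 5.878 m.
Layer 2: sin θ = 0.724·sin 16.3°/0.412 = 0.4932, θ = 29.55°; offset = 19.2·tan 29.55° = 10.886 m.
Layer 3: sin θ = 1.345·sin 16.3°/0.412 = 0.9163, θ = 66.38°; offset = 7.0·tan 66.38° = 16.011 m.
Total horizontal offset = 32.774 m.

33 m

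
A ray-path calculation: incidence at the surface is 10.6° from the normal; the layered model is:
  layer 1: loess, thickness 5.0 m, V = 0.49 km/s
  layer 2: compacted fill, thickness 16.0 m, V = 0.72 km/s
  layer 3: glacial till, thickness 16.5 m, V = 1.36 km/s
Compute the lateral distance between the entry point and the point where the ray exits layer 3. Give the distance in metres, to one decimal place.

15.2 m

Ray parameter p = sin 10.6° / 0.49 km/s = 3.7541e-01 s/km.
Layer 1: θ = 10.60°; offset = 5.0·tan 10.60° = 0.936 m.
Layer 2: sin θ = p·0.72 = 0.2703 → θ = 15.68°; offset = 16.0·tan 15.68° = 4.492 m.
Layer 3: sin θ = p·1.36 = 0.5106 → θ = 30.70°; offset = 16.5·tan 30.70° = 9.797 m.
Summing the layer offsets gives 15.225 m.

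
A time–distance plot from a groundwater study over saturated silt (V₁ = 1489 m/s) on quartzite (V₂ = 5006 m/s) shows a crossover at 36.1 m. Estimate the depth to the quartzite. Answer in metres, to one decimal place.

h = (x_cross/2)·√((V₂−V₁)/(V₂+V₁)).
(V₂−V₁)/(V₂+V₁) = (5006−1489)/(5006+1489) = 0.5415; √ = 0.7359.
h = (36.1/2)·0.7359 = 13.28 m.

13.3 m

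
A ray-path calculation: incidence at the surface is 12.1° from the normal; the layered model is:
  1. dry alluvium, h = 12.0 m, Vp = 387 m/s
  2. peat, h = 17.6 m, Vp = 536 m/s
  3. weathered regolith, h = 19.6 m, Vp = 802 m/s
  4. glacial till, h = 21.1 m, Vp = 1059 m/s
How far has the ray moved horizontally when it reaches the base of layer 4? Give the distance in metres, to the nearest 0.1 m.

32.1 m

p = sin θ₁/V₁ = sin 12.1°/387 = 5.4165e-04 s/m is conserved through the stack.
Layer 1: θ = 12.10°; offset = 12.0·tan 12.10° = 2.573 m.
Layer 2: sin θ = p·536 = 0.2903 → θ = 16.88°; offset = 17.6·tan 16.88° = 5.340 m.
Layer 3: sin θ = p·802 = 0.4344 → θ = 25.75°; offset = 19.6·tan 25.75° = 9.453 m.
Layer 4: sin θ = p·1059 = 0.5736 → θ = 35.00°; offset = 21.1·tan 35.00° = 14.776 m.
Total horizontal offset = 32.141 m.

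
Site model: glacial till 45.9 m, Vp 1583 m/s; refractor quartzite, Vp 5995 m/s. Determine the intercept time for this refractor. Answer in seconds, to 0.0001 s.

tᵢ = 2h·√(V₂²−V₁²)/(V₁V₂).
√(V₂²−V₁²) = √(5995²−1583²) = 5782.2 m/s.
tᵢ = 2·45.9·5782.2/(1583·5995) = 0.05593 s.

0.0559 s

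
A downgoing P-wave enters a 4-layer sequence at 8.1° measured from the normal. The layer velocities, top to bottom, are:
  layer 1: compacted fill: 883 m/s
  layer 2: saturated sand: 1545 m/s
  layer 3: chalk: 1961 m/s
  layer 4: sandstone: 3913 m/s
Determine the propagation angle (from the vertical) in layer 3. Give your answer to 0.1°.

Ray parameter p = sin 8.1° / 883 = 1.5957e-04 s/m.
sin θ_3 = p·V_3 = 1.5957e-04 × 1961 = 0.3129.
θ_3 = arcsin 0.3129 = 18.24°.

18.2°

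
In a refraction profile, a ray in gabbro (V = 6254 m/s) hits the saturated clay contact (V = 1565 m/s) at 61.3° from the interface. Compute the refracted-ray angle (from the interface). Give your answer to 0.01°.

Angle from the normal: 90° − 61.3° = 28.7°.
Snell's law: sin θ₂ = (V₂/V₁)·sin θ₁ = (1565/6254)·sin 28.7° = 0.1202.
θ₂ = sin⁻¹(0.1202) = 6.90° (from vertical).
From the interface: 90° − 6.90° = 83.10°.

83.10°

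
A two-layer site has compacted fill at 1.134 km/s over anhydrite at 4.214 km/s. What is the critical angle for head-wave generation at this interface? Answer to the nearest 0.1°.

At critical incidence the refracted ray runs along the interface (θ₂ = 90°), so sin θ_c = V₁/V₂.
θ_c = arcsin(1.134/4.214) = arcsin 0.2691 = 15.61°.

15.6°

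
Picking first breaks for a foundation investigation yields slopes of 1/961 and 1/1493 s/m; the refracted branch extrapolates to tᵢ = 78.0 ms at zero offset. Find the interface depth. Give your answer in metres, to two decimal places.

h = tᵢ·V₁·V₂ / (2·√(V₂²−V₁²)).
√(V₂²−V₁²) = √(1493² − 961²) = 1142.6 m/s.
h = 0.078 s × 961 × 1493 / (2 × 1142.6) = 48.97 m.

48.97 m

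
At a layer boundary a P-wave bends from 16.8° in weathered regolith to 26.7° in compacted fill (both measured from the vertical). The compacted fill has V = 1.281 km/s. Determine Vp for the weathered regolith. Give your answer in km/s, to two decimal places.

0.82 km/s

sin 16.8° = 0.2890; sin 26.7° = 0.4493.
V₁ = V₂·(sin θ₁/sin θ₂) = 1.281·(0.2890/0.4493) = 0.82 km/s.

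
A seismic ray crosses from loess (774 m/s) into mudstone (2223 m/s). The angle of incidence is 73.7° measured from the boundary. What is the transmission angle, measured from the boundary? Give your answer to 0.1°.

36.3°

Convert to the normal: θ₁ = 90° − 73.7° = 16.3°.
sin θ₁/V₁ = sin θ₂/V₂ ⇒ sin θ₂ = 2223·sin 16.3°/774 = 2223·0.2807/774 = 0.8061.
θ₂ = sin⁻¹(0.8061) = 53.72° (from vertical).
From the interface: 90° − 53.72° = 36.28°.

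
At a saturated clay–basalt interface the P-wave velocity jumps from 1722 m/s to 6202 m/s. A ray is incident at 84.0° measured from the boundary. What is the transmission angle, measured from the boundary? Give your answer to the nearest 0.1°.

Angle from the normal: 90° − 84.0° = 6.0°.
sin θ₁/V₁ = sin θ₂/V₂ ⇒ sin θ₂ = 6202·sin 6.0°/1722 = 6202·0.1045/1722 = 0.3765.
θ₂ = sin⁻¹(0.3765) = 22.12° (from vertical).
From the interface: 90° − 22.12° = 67.88°.

67.9°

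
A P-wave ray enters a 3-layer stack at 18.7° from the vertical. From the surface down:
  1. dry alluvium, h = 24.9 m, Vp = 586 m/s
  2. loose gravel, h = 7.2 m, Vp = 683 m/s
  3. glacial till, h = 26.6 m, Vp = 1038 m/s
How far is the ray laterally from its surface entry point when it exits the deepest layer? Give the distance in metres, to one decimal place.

29.7 m

p = sin θ₁/V₁ = sin 18.7°/586 = 5.4712e-04 s/m is conserved through the stack.
Layer 1: θ = 18.70°; offset = 24.9·tan 18.70° = 8.428 m.
Layer 2: sin θ = p·683 = 0.3737 → θ = 21.94°; offset = 7.2·tan 21.94° = 2.901 m.
Layer 3: sin θ = p·1038 = 0.5679 → θ = 34.60°; offset = 26.6·tan 34.60° = 18.353 m.
Σ offsets = 29.682 m.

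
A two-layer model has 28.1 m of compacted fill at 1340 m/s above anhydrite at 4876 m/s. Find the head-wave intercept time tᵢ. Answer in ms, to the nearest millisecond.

tᵢ = 2h·√(V₂²−V₁²)/(V₁V₂).
√(V₂²−V₁²) = √(4876²−1340²) = 4688.3 m/s.
tᵢ = 2·28.1·4688.3/(1340·4876) = 0.04033 s.

40 ms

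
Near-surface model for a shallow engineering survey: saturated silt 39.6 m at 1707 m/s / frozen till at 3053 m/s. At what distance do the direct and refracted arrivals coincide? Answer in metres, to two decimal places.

x_cross = 2h·√((V₂+V₁)/(V₂−V₁)).
(V₂+V₁)/(V₂−V₁) = (3053+1707)/(3053−1707) = 3.5364; √ = 1.8805.
x_cross = 2·39.6·1.8805 = 148.94 m.

148.94 m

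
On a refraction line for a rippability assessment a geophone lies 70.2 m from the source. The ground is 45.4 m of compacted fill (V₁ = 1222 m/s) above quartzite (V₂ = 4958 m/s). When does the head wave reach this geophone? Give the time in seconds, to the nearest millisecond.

t = x/V₂ + 2h·√(V₂²−V₁²)/(V₁V₂).
√(V₂²−V₁²) = √(4958²−1222²) = 4805.0 m/s; delay term = 2·45.4·4805.0/(1222·4958) = 0.07201 s.
t = 70.2/4958 + 0.07201 = 0.08617 s.

0.086 s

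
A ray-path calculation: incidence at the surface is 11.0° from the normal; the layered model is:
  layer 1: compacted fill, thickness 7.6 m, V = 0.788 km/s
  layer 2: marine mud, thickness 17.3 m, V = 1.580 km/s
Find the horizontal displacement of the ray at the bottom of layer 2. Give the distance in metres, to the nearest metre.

9 m

p = sin θ₁/V₁ = sin 11.0°/0.788 = 2.4214e-01 s/km is conserved through the stack.
Layer 1: θ = 11.00°; offset = 7.6·tan 11.00° = 1.477 m.
Layer 2: sin θ = p·1.580 = 0.3826 → θ = 22.49°; offset = 17.3·tan 22.49° = 7.164 m.
Total horizontal offset = 8.641 m.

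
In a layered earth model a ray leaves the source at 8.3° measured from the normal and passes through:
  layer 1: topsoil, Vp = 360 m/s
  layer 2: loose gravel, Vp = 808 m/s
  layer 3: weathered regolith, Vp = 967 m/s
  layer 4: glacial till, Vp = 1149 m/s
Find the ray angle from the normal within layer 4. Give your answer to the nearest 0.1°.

27.4°

Ray parameter p = sin 8.3° / 360 = 4.0099e-04 s/m.
sin θ_4 = p·V_4 = 4.0099e-04 × 1149 = 0.4607.
θ_4 = arcsin 0.4607 = 27.43°.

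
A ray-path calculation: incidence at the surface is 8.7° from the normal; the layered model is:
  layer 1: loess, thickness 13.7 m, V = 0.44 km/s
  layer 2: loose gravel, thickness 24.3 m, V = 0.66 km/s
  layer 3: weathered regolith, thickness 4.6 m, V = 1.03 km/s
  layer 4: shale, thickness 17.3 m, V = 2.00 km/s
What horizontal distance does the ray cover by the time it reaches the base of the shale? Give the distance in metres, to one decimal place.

p = sin θ₁/V₁ = sin 8.7°/0.44 = 3.4377e-01 s/km is conserved through the stack.
Layer 1: θ = 8.70°; offset = 13.7·tan 8.70° = 2.096 m.
Layer 2: sin θ = p·0.66 = 0.2269 → θ = 13.11°; offset = 24.3·tan 13.11° = 5.661 m.
Layer 3: sin θ = p·1.03 = 0.3541 → θ = 20.74°; offset = 4.6·tan 20.74° = 1.742 m.
Layer 4: sin θ = p·2.00 = 0.6875 → θ = 43.44°; offset = 17.3·tan 43.44° = 16.381 m.
Summing the layer offsets gives 25.880 m.

25.9 m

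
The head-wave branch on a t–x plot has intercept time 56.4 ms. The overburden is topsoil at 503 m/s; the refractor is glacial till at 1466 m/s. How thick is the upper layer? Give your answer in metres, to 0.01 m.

θ_c = arcsin(503/1466) = 20.07°; cos θ_c = 0.9393.
tᵢ = 2h cos θ_c/V₁ ⇒ h = tᵢ·V₁/(2 cos θ_c) = 0.0564·503/(2·0.9393) = 15.10 m.

15.10 m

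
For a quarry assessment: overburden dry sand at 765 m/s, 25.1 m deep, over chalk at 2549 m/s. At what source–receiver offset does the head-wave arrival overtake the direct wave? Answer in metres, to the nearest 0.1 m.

x_cross = 2h·√((V₂+V₁)/(V₂−V₁)).
(V₂+V₁)/(V₂−V₁) = (2549+765)/(2549−765) = 1.8576; √ = 1.3629.
x_cross = 2·25.1·1.3629 = 68.42 m.

68.4 m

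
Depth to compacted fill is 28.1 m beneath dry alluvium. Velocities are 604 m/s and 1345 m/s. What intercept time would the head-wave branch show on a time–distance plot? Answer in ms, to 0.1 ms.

83.1 ms

θ_c = arcsin(V₁/V₂) = arcsin(604/1345) = 26.68°; cos θ_c = 0.8935.
tᵢ = 2h·cos θ_c / V₁ = 2·28.1·0.8935 / 604 = 0.08314 s.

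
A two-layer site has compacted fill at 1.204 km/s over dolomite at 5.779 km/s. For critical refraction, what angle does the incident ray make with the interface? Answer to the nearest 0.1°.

78.0°

At critical incidence the refracted ray runs along the interface (θ₂ = 90°), so sin θ_c = V₁/V₂.
θ_c = arcsin(1.204/5.779) = arcsin 0.2083 = 12.03°.
Measured from the interface: 90° − 12.03° = 77.97°.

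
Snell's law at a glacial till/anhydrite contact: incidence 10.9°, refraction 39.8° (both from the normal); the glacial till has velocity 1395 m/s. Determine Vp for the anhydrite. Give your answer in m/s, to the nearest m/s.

Snell's law: sin 10.9°/V₁ = sin 39.8°/V₂.
V₂ = V₁·sin 39.8°/sin 10.9° = 1395 × 3.3851 = 4722.23 m/s.

4722 m/s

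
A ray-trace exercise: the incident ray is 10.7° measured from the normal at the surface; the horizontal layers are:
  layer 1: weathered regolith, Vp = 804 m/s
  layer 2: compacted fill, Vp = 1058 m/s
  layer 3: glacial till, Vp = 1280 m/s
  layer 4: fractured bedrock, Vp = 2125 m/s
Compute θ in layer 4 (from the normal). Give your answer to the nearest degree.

29°

Ray parameter p = sin 10.7° / 804 = 2.3093e-04 s/m.
sin θ_4 = p·V_4 = 2.3093e-04 × 2125 = 0.4907.
θ_4 = arcsin 0.4907 = 29.39°.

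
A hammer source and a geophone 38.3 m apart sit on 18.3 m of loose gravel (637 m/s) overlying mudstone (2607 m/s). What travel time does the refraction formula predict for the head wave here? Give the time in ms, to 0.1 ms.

θ_c = arcsin(V₁/V₂) = arcsin(637/2607) = 14.14°, cos θ_c = 0.9697.
Intercept time tᵢ = 2h cos θ_c / V₁ = 2·18.3·0.9697/637 = 0.05572 s.
t = x/V₂ + tᵢ = 38.3/2607 + 0.05572 = 0.07041 s.

70.4 ms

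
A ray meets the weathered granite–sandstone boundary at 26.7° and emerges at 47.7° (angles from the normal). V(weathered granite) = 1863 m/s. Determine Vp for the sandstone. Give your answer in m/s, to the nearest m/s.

sin 26.7° = 0.4493; sin 47.7° = 0.7396.
V₂ = V₁·(sin θ₂/sin θ₁) = 1863·(0.7396/0.4493) = 3066.71 m/s.

3067 m/s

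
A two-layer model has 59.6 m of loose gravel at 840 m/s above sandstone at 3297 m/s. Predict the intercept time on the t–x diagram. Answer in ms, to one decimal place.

137.2 ms

θ_c = arcsin(V₁/V₂) = arcsin(840/3297) = 14.76°; cos θ_c = 0.9670.
tᵢ = 2h·cos θ_c / V₁ = 2·59.6·0.9670 / 840 = 0.13722 s.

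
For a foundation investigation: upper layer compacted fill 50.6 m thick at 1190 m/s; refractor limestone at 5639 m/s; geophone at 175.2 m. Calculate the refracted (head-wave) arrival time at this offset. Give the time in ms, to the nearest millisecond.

114 ms

t = x/V₂ + 2h·√(V₂²−V₁²)/(V₁V₂).
√(V₂²−V₁²) = √(5639²−1190²) = 5512.0 m/s; delay term = 2·50.6·5512.0/(1190·5639) = 0.08313 s.
t = 175.2/5639 + 0.08313 = 0.11420 s.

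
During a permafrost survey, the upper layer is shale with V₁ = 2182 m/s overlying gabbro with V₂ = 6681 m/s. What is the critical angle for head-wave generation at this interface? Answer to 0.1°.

19.1°

Critical incidence: sin θ_c = V₁/V₂ = 2182/6681 = 0.3266.
θ_c = arcsin 0.3266 = 19.06°.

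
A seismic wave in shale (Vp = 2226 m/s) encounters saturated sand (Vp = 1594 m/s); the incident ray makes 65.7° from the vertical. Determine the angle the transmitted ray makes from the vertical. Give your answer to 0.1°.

sin θ₁/V₁ = sin θ₂/V₂ ⇒ sin θ₂ = 1594·sin 65.7°/2226 = 1594·0.9114/2226 = 0.6526.
θ₂ = arcsin 0.6526 = 40.74° from the normal.

40.7°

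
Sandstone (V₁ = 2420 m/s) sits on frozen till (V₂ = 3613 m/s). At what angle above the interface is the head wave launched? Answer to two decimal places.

47.95°

At critical incidence the refracted ray runs along the interface (θ₂ = 90°), so sin θ_c = V₁/V₂.
θ_c = arcsin(2420/3613) = arcsin 0.6698 = 42.05°.
Measured from the interface: 90° − 42.05° = 47.95°.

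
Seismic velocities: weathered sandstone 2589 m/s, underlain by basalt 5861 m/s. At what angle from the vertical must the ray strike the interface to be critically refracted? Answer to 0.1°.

26.2°

At critical incidence the refracted ray runs along the interface (θ₂ = 90°), so sin θ_c = V₁/V₂.
θ_c = arcsin(2589/5861) = arcsin 0.4417 = 26.21°.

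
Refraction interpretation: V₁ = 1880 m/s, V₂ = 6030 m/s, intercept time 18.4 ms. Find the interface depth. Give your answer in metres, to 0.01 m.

θ_c = arcsin(1880/6030) = 18.17°; cos θ_c = 0.9502.
tᵢ = 2h cos θ_c/V₁ ⇒ h = tᵢ·V₁/(2 cos θ_c) = 0.0184·1880/(2·0.9502) = 18.20 m.

18.20 m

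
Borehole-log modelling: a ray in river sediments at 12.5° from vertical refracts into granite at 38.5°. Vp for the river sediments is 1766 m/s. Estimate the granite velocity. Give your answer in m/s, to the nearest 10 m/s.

Snell's law: sin 12.5°/V₁ = sin 38.5°/V₂.
V₂ = V₁·sin 38.5°/sin 12.5° = 1766 × 2.8762 = 5079.30 m/s.

5080 m/s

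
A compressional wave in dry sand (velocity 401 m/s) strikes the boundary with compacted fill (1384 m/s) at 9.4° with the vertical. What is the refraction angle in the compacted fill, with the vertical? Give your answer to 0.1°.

sin θ₁/V₁ = sin θ₂/V₂ ⇒ sin θ₂ = 1384·sin 9.4°/401 = 1384·0.1633/401 = 0.5637.
θ₂ = arcsin 0.5637 = 34.31° from the normal.

34.3°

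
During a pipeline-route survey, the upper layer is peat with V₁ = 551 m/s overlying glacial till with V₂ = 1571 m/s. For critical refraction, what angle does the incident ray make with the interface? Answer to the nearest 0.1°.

Critical incidence: sin θ_c = V₁/V₂ = 551/1571 = 0.3507.
θ_c = arcsin 0.3507 = 20.53°.
Measured from the interface: 90° − 20.53° = 69.47°.

69.5°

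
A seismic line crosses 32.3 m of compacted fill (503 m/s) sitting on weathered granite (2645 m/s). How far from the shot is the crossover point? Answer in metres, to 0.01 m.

θ_c = arcsin(503/2645) = 10.96°, so cos θ_c = 0.9818 and tᵢ = 2h cos θ_c/V₁ = 0.1261 s.
At crossover x/V₁ = x/V₂ + tᵢ ⇒ x = tᵢ/(1/V₁ − 1/V₂) = 0.12609/(1.9881e-03 − 3.7807e-04) = 78.31 m.

78.31 m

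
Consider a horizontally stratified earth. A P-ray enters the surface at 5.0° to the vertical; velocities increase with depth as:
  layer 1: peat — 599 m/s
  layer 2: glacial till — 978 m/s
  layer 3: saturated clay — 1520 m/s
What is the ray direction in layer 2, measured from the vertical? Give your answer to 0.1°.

8.2°

Ray parameter p = sin 5.0° / 599 = 1.4550e-04 s/m.
sin θ_2 = p·V_2 = 1.4550e-04 × 978 = 0.1423.
θ_2 = arcsin 0.1423 = 8.18°.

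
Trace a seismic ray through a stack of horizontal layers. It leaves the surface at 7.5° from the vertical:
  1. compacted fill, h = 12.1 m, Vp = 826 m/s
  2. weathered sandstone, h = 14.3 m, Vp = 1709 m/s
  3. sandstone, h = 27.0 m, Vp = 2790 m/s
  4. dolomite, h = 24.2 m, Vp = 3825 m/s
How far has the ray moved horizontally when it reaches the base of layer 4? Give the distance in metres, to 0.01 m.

Apply Snell's law at each interface; in layer i the horizontal offset is hᵢ·tan θᵢ.
Layer 1: θ = 7.50°; offset = 12.1·tan 7.50° = 1.5930 m.
Layer 2: sin θ = 1709·sin 7.5°/826 = 0.2701, θ = 15.67°; offset = 14.3·tan 15.67° = 4.0109 m.
Layer 3: sin θ = 2790·sin 7.5°/826 = 0.4409, θ = 26.16°; offset = 27.0·tan 26.16° = 13.2623 m.
Layer 4: sin θ = 3825·sin 7.5°/826 = 0.6044, θ = 37.19°; offset = 24.2·tan 37.19° = 18.3609 m.
Σ offsets = 37.2271 m.

37.23 m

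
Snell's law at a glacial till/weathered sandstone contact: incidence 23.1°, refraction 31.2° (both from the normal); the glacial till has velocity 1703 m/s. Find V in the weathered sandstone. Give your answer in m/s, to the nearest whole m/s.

2249 m/s

Snell's law: sin 23.1°/V₁ = sin 31.2°/V₂.
V₂ = V₁·sin 31.2°/sin 23.1° = 1703 × 1.3204 = 2248.58 m/s.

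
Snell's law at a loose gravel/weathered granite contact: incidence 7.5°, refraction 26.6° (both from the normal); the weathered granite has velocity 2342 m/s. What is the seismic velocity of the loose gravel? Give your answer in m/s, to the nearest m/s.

sin 7.5° = 0.1305; sin 26.6° = 0.4478.
V₁ = V₂·(sin θ₁/sin θ₂) = 2342·(0.1305/0.4478) = 682.72 m/s.

683 m/s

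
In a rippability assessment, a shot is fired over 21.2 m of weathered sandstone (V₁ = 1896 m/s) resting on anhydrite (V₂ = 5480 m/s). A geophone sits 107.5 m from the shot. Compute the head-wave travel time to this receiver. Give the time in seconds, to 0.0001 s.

0.0406 s

θ_c = arcsin(V₁/V₂) = arcsin(1896/5480) = 20.24°, cos θ_c = 0.9382.
Intercept time tᵢ = 2h cos θ_c / V₁ = 2·21.2·0.9382/1896 = 0.02098 s.
t = x/V₂ + tᵢ = 107.5/5480 + 0.02098 = 0.04060 s.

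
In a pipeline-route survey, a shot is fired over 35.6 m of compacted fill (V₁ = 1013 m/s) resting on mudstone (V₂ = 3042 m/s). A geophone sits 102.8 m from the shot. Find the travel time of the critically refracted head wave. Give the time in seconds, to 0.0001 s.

0.1001 s

θ_c = arcsin(V₁/V₂) = arcsin(1013/3042) = 19.45°, cos θ_c = 0.9429.
Intercept time tᵢ = 2h cos θ_c / V₁ = 2·35.6·0.9429/1013 = 0.06627 s.
t = x/V₂ + tᵢ = 102.8/3042 + 0.06627 = 0.10007 s.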